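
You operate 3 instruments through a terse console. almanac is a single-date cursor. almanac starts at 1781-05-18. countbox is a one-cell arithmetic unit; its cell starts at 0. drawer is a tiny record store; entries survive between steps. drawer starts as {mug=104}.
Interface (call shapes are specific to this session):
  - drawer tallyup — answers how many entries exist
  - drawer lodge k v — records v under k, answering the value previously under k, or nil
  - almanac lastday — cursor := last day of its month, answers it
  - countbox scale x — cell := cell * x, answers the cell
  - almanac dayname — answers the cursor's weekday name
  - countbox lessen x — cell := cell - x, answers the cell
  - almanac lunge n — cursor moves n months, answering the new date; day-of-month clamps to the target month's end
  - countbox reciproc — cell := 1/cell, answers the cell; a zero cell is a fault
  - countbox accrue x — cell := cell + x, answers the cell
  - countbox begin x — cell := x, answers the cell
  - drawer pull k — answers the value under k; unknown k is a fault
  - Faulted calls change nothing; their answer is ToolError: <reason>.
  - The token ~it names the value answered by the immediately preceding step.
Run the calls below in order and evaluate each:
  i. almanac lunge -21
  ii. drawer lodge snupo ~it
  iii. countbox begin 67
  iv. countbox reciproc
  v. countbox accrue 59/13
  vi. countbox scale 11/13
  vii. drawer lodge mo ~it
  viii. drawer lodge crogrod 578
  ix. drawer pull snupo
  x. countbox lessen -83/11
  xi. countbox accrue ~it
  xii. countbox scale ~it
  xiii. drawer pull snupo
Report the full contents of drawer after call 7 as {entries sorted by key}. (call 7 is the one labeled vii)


> almanac lunge n→-21
= 1779-08-18
> drawer lodge k→snupo v→~it
= nil
> countbox begin x→67
= 67
> countbox reciproc
= 1/67
> countbox accrue x→59/13
= 3966/871
> countbox scale x→11/13
= 43626/11323
> drawer lodge k→mo v→~it
= nil
> drawer lodge k→crogrod v→578
= nil
> drawer pull k→snupo
= 1779-08-18
> countbox lessen x→-83/11
= 1419695/124553
> countbox accrue x→~it
= 2839390/124553
> countbox scale x→~it
= 8062135572100/15513449809
> drawer pull k→snupo
= 1779-08-18

Answer: {mo=43626/11323, mug=104, snupo=1779-08-18}


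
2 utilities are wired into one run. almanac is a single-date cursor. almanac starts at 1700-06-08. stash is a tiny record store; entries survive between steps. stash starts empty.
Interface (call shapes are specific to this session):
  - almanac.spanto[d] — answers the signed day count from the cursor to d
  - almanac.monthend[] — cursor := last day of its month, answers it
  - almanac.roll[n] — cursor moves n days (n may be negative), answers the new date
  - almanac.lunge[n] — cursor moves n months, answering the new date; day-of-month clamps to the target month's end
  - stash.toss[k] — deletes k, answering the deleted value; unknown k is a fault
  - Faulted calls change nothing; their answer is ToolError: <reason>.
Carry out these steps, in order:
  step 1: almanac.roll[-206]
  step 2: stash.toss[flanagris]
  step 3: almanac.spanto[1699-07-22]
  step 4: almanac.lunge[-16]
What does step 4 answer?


[in] almanac.roll n→-206
  1699-11-14
[in] stash.toss k→flanagris
  ToolError: no such key flanagris
[in] almanac.spanto d→1699-07-22
  -115
[in] almanac.lunge n→-16
  1698-07-14

Answer: 1698-07-14


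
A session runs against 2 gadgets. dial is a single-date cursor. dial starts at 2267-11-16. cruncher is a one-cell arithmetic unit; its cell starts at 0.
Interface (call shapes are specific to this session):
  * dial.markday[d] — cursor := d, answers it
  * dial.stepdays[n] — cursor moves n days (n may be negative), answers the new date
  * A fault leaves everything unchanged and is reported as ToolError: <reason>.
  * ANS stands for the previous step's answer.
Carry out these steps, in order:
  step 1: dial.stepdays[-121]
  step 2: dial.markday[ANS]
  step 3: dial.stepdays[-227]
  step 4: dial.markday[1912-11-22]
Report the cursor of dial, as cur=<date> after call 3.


Answer: cur=2266-12-03

Derivation:
// dial.stepdays(n→-121) == 2267-07-18
// dial.markday(d→ANS) == 2267-07-18
// dial.stepdays(n→-227) == 2266-12-03
// dial.markday(d→1912-11-22) == 1912-11-22


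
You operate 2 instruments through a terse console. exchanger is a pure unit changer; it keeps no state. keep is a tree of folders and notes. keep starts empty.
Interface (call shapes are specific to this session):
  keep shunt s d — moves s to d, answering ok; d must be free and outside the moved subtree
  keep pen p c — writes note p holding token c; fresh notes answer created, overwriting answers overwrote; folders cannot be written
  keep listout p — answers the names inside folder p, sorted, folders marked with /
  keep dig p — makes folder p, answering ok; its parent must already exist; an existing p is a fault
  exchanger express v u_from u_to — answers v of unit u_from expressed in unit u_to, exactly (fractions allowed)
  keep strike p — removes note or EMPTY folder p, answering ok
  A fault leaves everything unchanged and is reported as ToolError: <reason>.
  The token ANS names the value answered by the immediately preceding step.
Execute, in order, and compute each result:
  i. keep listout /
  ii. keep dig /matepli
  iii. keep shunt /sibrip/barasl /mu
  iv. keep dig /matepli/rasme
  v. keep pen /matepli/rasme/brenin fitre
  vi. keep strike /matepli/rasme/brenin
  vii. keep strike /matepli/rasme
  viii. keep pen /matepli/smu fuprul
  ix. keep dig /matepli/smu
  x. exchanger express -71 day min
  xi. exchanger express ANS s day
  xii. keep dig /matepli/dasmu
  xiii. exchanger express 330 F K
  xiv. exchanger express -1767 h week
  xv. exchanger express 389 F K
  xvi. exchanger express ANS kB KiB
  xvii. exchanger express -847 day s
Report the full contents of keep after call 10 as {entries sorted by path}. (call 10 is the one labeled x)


Answer: {matepli/, matepli/smu=fuprul}

Derivation:
Act: keep listout[p=/]
Obs: []
Act: keep dig[p=/matepli]
Obs: ok
Act: keep shunt[s=/sibrip/barasl; d=/mu]
Obs: ToolError: not found
Act: keep dig[p=/matepli/rasme]
Obs: ok
Act: keep pen[p=/matepli/rasme/brenin; c=fitre]
Obs: created
Act: keep strike[p=/matepli/rasme/brenin]
Obs: ok
Act: keep strike[p=/matepli/rasme]
Obs: ok
Act: keep pen[p=/matepli/smu; c=fuprul]
Obs: created
Act: keep dig[p=/matepli/smu]
Obs: ToolError: exists
Act: exchanger express[v=-71; u_from=day; u_to=min]
Obs: -102240
Act: exchanger express[v=ANS; u_from=s; u_to=day]
Obs: -71/60
Act: keep dig[p=/matepli/dasmu]
Obs: ok
Act: exchanger express[v=330; u_from=F; u_to=K]
Obs: 78967/180
Act: exchanger express[v=-1767; u_from=h; u_to=week]
Obs: -589/56
Act: exchanger express[v=389; u_from=F; u_to=K]
Obs: 28289/60
Act: exchanger express[v=ANS; u_from=kB; u_to=KiB]
Obs: 707225/1536
Act: exchanger express[v=-847; u_from=day; u_to=s]
Obs: -73180800


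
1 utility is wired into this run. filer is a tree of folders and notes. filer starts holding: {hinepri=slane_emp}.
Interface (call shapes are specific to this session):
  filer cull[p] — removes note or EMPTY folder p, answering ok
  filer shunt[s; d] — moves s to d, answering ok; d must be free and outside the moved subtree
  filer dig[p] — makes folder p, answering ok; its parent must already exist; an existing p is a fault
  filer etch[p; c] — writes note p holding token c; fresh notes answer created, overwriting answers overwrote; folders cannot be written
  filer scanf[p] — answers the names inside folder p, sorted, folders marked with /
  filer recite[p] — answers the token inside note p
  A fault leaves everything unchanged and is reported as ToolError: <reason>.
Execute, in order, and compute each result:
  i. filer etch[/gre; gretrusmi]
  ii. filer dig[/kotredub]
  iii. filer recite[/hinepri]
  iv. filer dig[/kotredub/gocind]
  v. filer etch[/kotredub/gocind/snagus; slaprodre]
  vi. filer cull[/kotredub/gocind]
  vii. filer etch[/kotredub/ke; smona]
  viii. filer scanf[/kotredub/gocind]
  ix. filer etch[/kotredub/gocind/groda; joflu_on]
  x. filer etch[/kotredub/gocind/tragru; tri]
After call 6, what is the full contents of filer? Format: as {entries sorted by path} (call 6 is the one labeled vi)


% filer etch(p=/gre, c=gretrusmi) == created
% filer dig(p=/kotredub) == ok
% filer recite(p=/hinepri) == slane_emp
% filer dig(p=/kotredub/gocind) == ok
% filer etch(p=/kotredub/gocind/snagus, c=slaprodre) == created
% filer cull(p=/kotredub/gocind) == ToolError: not empty
% filer etch(p=/kotredub/ke, c=smona) == created
% filer scanf(p=/kotredub/gocind) == [snagus]
% filer etch(p=/kotredub/gocind/groda, c=joflu_on) == created
% filer etch(p=/kotredub/gocind/tragru, c=tri) == created

Answer: {gre=gretrusmi, hinepri=slane_emp, kotredub/, kotredub/gocind/, kotredub/gocind/snagus=slaprodre}


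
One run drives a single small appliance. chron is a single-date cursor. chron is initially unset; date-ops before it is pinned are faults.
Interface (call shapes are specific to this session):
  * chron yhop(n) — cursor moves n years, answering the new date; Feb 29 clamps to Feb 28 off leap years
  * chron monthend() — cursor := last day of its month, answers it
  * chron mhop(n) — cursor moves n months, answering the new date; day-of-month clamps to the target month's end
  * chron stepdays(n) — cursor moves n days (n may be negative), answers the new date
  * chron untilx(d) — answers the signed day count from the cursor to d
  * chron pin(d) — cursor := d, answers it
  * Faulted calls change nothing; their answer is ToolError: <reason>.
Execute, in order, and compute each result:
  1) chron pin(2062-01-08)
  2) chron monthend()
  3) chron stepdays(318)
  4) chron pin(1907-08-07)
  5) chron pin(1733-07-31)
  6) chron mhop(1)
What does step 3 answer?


I invoke chron pin with d='2062-01-08', and get 2062-01-08.
I invoke chron monthend, and get 2062-01-31.
Calling chron stepdays with n='318', → 2062-12-15.
I invoke chron pin with d='1907-08-07', — result: 1907-08-07.
Now I run chron pin with d='1733-07-31': 1733-07-31.
Invoking chron mhop with n='1', which returns 1733-08-31.

Answer: 2062-12-15


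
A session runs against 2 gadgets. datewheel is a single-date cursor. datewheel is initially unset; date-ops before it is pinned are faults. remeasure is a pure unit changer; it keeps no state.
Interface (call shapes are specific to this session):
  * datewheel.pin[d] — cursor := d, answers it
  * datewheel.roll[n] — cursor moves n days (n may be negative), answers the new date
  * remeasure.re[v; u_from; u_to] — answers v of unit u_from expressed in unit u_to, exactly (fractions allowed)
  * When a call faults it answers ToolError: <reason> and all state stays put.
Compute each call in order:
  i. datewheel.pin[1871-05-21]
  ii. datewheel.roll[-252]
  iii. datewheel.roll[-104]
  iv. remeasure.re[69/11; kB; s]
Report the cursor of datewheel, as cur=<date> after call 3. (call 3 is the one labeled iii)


Answer: cur=1870-05-30

Derivation:
# 1. pin(d=1871-05-21) -> 1871-05-21
# 2. roll(n=-252) -> 1870-09-11
# 3. roll(n=-104) -> 1870-05-30
# 4. re(v=69/11, u_from=kB, u_to=s) -> ToolError: incompatible units


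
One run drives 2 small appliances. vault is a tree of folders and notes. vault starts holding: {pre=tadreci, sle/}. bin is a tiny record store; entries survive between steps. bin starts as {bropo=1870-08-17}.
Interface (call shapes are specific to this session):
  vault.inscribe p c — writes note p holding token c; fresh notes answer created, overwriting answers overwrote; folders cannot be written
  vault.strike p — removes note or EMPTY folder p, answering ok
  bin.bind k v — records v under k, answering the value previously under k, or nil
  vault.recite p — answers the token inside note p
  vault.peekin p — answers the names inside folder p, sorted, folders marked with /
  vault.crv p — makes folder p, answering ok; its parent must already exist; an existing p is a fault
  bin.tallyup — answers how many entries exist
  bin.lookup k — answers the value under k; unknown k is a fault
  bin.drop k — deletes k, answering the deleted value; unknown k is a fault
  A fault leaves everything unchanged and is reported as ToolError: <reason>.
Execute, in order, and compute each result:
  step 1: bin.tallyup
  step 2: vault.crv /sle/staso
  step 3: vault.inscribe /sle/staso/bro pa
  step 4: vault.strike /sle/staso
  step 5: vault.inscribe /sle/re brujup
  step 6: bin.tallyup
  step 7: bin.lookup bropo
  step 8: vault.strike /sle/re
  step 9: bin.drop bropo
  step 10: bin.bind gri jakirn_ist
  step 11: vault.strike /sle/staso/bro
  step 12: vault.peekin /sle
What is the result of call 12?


Answer: [staso/]

Derivation:
# bin.tallyup() ~> 1
# vault.crv(p→/sle/staso) ~> ok
# vault.inscribe(p→/sle/staso/bro, c→pa) ~> created
# vault.strike(p→/sle/staso) ~> ToolError: not empty
# vault.inscribe(p→/sle/re, c→brujup) ~> created
# bin.tallyup() ~> 1
# bin.lookup(k→bropo) ~> 1870-08-17
# vault.strike(p→/sle/re) ~> ok
# bin.drop(k→bropo) ~> 1870-08-17
# bin.bind(k→gri, v→jakirn_ist) ~> nil
# vault.strike(p→/sle/staso/bro) ~> ok
# vault.peekin(p→/sle) ~> [staso/]


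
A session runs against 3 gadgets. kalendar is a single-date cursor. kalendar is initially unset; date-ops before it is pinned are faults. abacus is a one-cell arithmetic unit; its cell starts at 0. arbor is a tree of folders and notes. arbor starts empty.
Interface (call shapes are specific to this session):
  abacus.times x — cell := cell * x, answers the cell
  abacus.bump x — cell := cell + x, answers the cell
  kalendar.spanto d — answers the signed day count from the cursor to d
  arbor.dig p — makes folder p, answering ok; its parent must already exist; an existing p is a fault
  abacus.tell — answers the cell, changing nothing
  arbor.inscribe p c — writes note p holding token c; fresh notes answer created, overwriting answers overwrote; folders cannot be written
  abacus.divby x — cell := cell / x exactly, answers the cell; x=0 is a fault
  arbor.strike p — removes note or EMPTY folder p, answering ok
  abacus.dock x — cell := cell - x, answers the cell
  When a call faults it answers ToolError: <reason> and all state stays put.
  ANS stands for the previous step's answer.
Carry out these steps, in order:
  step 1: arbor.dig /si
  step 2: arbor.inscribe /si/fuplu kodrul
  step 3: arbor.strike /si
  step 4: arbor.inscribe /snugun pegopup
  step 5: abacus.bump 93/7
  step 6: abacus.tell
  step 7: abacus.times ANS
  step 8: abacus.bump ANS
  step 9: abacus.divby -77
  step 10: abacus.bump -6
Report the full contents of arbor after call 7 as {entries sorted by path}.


Do: arbor.dig[p→/si]
See: ok
Do: arbor.inscribe[p→/si/fuplu; c→kodrul]
See: created
Do: arbor.strike[p→/si]
See: ToolError: not empty
Do: arbor.inscribe[p→/snugun; c→pegopup]
See: created
Do: abacus.bump[x→93/7]
See: 93/7
Do: abacus.tell[]
See: 93/7
Do: abacus.times[x→ANS]
See: 8649/49
Do: abacus.bump[x→ANS]
See: 17298/49
Do: abacus.divby[x→-77]
See: -17298/3773
Do: abacus.bump[x→-6]
See: -39936/3773

Answer: {si/, si/fuplu=kodrul, snugun=pegopup}


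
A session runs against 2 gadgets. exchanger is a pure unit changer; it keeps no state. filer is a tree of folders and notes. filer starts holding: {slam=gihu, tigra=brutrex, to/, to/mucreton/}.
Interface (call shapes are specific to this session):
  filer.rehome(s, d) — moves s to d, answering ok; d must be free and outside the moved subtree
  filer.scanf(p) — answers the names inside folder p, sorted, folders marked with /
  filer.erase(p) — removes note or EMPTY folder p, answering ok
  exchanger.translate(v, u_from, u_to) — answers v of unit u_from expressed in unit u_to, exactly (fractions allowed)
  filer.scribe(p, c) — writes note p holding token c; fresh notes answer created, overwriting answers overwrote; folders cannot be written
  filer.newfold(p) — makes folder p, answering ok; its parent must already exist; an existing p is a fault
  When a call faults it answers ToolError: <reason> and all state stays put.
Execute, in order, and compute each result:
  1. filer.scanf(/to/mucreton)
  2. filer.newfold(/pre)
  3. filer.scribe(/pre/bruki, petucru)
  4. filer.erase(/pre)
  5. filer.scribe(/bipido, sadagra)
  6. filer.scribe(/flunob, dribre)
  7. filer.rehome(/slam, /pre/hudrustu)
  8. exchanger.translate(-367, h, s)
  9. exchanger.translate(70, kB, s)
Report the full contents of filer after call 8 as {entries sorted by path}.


→ filer.scanf(p→/to/mucreton)
← []
→ filer.newfold(p→/pre)
← ok
→ filer.scribe(p→/pre/bruki, c→petucru)
← created
→ filer.erase(p→/pre)
← ToolError: not empty
→ filer.scribe(p→/bipido, c→sadagra)
← created
→ filer.scribe(p→/flunob, c→dribre)
← created
→ filer.rehome(s→/slam, d→/pre/hudrustu)
← ok
→ exchanger.translate(v→-367, u_from→h, u_to→s)
← -1321200
→ exchanger.translate(v→70, u_from→kB, u_to→s)
← ToolError: incompatible units

Answer: {bipido=sadagra, flunob=dribre, pre/, pre/bruki=petucru, pre/hudrustu=gihu, tigra=brutrex, to/, to/mucreton/}


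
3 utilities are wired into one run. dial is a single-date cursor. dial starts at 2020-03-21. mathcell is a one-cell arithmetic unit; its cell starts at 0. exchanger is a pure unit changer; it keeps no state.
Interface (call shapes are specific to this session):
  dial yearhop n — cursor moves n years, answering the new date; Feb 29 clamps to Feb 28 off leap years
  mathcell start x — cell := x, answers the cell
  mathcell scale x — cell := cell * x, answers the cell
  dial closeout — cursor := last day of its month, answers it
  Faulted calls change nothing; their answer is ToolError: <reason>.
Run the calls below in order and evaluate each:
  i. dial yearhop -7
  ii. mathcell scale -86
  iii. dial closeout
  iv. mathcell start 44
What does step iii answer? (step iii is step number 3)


$ dial yearhop n: -7
:: 2013-03-21
$ mathcell scale x: -86
:: 0
$ dial closeout
:: 2013-03-31
$ mathcell start x: 44
:: 44

Answer: 2013-03-31


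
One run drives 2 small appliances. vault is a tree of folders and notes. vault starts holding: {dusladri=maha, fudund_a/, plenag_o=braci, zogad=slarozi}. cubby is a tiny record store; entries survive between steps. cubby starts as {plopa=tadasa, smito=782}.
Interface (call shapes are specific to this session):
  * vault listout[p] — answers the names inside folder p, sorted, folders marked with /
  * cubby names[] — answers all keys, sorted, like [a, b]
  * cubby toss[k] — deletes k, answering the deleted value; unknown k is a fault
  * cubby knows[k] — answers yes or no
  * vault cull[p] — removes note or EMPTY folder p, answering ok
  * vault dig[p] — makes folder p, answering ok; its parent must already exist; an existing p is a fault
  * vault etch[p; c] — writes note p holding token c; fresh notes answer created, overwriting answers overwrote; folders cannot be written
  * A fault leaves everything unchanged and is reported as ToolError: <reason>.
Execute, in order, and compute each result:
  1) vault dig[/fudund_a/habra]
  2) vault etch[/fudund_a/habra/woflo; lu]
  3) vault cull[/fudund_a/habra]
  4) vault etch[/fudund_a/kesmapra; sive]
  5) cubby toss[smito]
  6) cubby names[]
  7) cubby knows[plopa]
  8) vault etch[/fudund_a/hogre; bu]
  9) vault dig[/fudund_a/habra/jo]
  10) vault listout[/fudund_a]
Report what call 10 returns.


Act: vault dig[p='/fudund_a/habra']
Obs: ok
Act: vault etch[p='/fudund_a/habra/woflo'; c='lu']
Obs: created
Act: vault cull[p='/fudund_a/habra']
Obs: ToolError: not empty
Act: vault etch[p='/fudund_a/kesmapra'; c='sive']
Obs: created
Act: cubby toss[k='smito']
Obs: 782
Act: cubby names[]
Obs: [plopa]
Act: cubby knows[k='plopa']
Obs: yes
Act: vault etch[p='/fudund_a/hogre'; c='bu']
Obs: created
Act: vault dig[p='/fudund_a/habra/jo']
Obs: ok
Act: vault listout[p='/fudund_a']
Obs: [habra/, hogre, kesmapra]

Answer: [habra/, hogre, kesmapra]


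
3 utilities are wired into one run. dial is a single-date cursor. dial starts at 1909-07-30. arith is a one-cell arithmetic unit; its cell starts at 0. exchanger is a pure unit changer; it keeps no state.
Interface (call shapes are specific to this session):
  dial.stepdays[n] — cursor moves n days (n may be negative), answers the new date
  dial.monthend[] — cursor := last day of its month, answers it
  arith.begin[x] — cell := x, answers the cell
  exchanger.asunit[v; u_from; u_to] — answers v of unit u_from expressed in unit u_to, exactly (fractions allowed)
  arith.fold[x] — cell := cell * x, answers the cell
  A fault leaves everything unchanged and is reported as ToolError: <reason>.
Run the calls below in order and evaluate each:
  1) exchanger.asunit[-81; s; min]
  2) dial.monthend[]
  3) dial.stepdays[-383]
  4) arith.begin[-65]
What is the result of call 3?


Answer: 1908-07-13

Derivation:
Now I run asunit using v='-81', u_from='s', u_to='min', giving -27/20.
I try monthend(), → 1909-07-31.
Then stepdays using n='-383', → 1908-07-13.
Now I run begin using x='-65', → -65.


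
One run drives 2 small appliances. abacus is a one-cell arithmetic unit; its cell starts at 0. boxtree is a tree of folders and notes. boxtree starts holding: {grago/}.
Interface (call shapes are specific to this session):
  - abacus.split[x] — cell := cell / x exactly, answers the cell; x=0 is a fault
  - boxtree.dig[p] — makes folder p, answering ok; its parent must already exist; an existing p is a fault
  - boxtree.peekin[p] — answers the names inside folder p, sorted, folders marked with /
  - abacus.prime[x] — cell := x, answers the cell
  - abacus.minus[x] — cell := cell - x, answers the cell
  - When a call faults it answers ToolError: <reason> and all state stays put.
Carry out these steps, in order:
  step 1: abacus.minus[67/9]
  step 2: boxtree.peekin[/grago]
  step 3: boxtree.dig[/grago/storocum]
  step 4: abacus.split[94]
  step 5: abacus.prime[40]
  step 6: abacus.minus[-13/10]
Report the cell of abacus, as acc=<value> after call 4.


Answer: acc=-67/846

Derivation:
Calling minus on x=67/9, which returns -67/9.
Next I call peekin on p=/grago: [].
Calling dig on p=/grago/storocum, → ok.
I try split on x=94, giving -67/846.
Next I call prime on x=40, → 40.
Now I run minus on x=-13/10, which returns 413/10.


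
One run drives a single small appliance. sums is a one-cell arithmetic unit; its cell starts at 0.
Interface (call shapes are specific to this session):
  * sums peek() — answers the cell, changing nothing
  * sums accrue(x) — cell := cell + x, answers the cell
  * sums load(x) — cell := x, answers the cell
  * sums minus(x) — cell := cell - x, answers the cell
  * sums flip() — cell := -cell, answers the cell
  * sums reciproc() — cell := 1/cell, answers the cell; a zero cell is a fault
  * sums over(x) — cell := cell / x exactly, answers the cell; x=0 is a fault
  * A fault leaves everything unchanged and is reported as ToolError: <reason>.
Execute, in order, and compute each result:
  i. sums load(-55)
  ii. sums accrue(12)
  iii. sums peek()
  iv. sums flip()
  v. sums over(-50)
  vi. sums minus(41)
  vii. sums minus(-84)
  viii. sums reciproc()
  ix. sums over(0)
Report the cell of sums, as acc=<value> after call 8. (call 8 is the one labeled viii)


Answer: acc=50/2107

Derivation:
Now I run sums load using x→-55, → -55.
I invoke sums accrue using x→12, and see -43.
Using sums peek(), which returns -43.
Invoking sums flip, and get 43.
I call sums over using x→-50, and get -43/50.
Using sums minus using x→41, yielding -2093/50.
Then sums minus using x→-84, and get 2107/50.
Next I call sums reciproc(), — result: 50/2107.
I try sums over using x→0, which returns ToolError: division by zero.


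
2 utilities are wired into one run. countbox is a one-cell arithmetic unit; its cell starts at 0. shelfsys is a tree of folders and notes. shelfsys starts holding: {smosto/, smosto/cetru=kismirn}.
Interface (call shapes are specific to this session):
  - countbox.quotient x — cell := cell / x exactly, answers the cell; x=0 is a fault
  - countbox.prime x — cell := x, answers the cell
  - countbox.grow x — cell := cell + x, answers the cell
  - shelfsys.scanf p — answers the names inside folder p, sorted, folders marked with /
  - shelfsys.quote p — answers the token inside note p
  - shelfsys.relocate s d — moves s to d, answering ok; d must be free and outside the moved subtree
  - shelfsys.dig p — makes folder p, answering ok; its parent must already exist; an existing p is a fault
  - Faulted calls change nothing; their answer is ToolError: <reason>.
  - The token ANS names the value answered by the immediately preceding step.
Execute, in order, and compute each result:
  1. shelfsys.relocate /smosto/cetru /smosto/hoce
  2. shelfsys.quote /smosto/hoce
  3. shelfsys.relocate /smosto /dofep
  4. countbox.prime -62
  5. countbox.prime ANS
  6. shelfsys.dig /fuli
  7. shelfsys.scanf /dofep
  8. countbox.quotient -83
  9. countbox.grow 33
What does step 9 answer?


I try shelfsys.relocate using s='/smosto/cetru', d='/smosto/hoce', → ok.
I use shelfsys.quote using p='/smosto/hoce', giving kismirn.
I call shelfsys.relocate using s='/smosto', d='/dofep', and observe ok.
I use countbox.prime using x='-62', and get -62.
Now I run countbox.prime using x='ANS', giving -62.
I run shelfsys.dig using p='/fuli', and see ok.
Calling shelfsys.scanf using p='/dofep', and see [hoce].
Calling countbox.quotient using x='-83': 62/83.
Using countbox.grow using x='33': 2801/83.

Answer: 2801/83


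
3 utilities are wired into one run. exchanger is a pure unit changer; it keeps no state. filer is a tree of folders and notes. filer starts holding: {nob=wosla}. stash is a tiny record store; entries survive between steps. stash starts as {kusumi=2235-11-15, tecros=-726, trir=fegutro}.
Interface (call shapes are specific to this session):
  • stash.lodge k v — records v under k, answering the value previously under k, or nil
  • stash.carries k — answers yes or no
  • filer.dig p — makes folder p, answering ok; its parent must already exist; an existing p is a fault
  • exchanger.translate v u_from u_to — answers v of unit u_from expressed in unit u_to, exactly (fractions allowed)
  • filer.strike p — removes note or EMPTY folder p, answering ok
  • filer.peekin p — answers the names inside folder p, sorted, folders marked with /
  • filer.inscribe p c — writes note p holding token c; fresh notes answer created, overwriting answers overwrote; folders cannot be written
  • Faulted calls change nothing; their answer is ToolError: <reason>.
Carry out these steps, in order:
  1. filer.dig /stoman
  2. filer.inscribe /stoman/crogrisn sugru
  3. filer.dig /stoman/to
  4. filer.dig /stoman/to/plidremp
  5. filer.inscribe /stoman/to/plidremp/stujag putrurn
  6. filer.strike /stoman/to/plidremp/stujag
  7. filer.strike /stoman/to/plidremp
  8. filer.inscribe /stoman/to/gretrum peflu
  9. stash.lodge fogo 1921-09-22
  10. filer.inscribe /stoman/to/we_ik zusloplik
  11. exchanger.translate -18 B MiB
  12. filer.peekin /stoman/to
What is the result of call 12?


# 1. filer.dig(/stoman) == ok
# 2. filer.inscribe(/stoman/crogrisn, sugru) == created
# 3. filer.dig(/stoman/to) == ok
# 4. filer.dig(/stoman/to/plidremp) == ok
# 5. filer.inscribe(/stoman/to/plidremp/stujag, putrurn) == created
# 6. filer.strike(/stoman/to/plidremp/stujag) == ok
# 7. filer.strike(/stoman/to/plidremp) == ok
# 8. filer.inscribe(/stoman/to/gretrum, peflu) == created
# 9. stash.lodge(fogo, 1921-09-22) == nil
# 10. filer.inscribe(/stoman/to/we_ik, zusloplik) == created
# 11. exchanger.translate(-18, B, MiB) == -9/524288
# 12. filer.peekin(/stoman/to) == [gretrum, we_ik]

Answer: [gretrum, we_ik]


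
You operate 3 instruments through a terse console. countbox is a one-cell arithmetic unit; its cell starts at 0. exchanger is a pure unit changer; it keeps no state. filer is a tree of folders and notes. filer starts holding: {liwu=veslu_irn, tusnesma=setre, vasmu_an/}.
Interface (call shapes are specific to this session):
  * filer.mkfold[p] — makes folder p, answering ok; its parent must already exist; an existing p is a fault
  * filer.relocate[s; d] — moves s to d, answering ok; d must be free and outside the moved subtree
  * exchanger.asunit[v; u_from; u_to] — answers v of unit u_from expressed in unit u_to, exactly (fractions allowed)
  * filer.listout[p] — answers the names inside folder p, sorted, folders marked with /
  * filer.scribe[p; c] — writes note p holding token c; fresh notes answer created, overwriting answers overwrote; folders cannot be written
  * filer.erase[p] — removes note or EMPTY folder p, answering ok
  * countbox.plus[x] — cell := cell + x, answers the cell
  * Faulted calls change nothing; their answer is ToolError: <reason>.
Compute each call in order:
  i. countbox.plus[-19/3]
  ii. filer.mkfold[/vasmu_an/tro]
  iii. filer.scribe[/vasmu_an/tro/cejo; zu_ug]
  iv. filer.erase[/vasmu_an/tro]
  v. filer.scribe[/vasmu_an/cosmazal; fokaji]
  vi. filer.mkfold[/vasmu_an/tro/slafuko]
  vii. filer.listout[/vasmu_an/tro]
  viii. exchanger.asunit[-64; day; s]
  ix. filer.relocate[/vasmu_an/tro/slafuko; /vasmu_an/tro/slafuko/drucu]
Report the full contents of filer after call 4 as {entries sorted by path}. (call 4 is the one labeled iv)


Answer: {liwu=veslu_irn, tusnesma=setre, vasmu_an/, vasmu_an/tro/, vasmu_an/tro/cejo=zu_ug}

Derivation:
// 1. countbox.plus(-19/3) ~> -19/3
// 2. filer.mkfold(/vasmu_an/tro) ~> ok
// 3. filer.scribe(/vasmu_an/tro/cejo, zu_ug) ~> created
// 4. filer.erase(/vasmu_an/tro) ~> ToolError: not empty
// 5. filer.scribe(/vasmu_an/cosmazal, fokaji) ~> created
// 6. filer.mkfold(/vasmu_an/tro/slafuko) ~> ok
// 7. filer.listout(/vasmu_an/tro) ~> [cejo, slafuko/]
// 8. exchanger.asunit(-64, day, s) ~> -5529600
// 9. filer.relocate(/vasmu_an/tro/slafuko, /vasmu_an/tro/slafuko/drucu) ~> ToolError: into itself


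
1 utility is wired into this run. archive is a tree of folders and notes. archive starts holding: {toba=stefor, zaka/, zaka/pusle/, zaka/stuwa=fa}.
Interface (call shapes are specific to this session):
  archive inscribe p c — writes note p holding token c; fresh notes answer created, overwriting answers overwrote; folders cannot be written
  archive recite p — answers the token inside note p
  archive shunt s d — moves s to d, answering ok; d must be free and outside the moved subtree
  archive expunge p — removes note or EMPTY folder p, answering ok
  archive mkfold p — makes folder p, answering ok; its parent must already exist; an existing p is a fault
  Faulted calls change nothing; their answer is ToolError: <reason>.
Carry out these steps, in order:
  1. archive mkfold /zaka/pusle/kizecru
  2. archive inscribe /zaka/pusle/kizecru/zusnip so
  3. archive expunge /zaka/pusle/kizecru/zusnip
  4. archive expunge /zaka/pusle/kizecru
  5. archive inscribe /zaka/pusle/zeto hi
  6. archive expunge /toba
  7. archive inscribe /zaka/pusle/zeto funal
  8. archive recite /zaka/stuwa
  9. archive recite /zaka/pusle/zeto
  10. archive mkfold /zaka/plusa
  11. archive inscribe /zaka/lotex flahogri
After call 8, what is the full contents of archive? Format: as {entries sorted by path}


→ archive mkfold(p='/zaka/pusle/kizecru')
← ok
→ archive inscribe(p='/zaka/pusle/kizecru/zusnip', c='so')
← created
→ archive expunge(p='/zaka/pusle/kizecru/zusnip')
← ok
→ archive expunge(p='/zaka/pusle/kizecru')
← ok
→ archive inscribe(p='/zaka/pusle/zeto', c='hi')
← created
→ archive expunge(p='/toba')
← ok
→ archive inscribe(p='/zaka/pusle/zeto', c='funal')
← overwrote
→ archive recite(p='/zaka/stuwa')
← fa
→ archive recite(p='/zaka/pusle/zeto')
← funal
→ archive mkfold(p='/zaka/plusa')
← ok
→ archive inscribe(p='/zaka/lotex', c='flahogri')
← created

Answer: {zaka/, zaka/pusle/, zaka/pusle/zeto=funal, zaka/stuwa=fa}


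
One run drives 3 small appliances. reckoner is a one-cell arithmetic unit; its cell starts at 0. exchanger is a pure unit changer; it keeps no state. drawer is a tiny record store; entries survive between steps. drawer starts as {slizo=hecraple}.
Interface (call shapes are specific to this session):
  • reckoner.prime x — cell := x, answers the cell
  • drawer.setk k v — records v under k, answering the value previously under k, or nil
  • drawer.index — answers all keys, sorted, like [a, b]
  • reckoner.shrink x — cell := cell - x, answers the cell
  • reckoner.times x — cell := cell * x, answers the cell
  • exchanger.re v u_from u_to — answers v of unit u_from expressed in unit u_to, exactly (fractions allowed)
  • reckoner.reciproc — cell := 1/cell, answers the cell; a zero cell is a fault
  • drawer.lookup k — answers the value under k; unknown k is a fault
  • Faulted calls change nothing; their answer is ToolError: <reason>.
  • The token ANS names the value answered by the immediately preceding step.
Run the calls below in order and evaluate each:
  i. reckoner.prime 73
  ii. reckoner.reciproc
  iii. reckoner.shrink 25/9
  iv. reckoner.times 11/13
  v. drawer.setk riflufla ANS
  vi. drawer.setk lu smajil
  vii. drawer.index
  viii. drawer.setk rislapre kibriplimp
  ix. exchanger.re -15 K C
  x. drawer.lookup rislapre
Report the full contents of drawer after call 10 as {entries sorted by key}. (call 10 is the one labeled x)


CALL reckoner.prime[x='73']
RET  73
CALL reckoner.reciproc[]
RET  1/73
CALL reckoner.shrink[x='25/9']
RET  -1816/657
CALL reckoner.times[x='11/13']
RET  -19976/8541
CALL drawer.setk[k='riflufla'; v='ANS']
RET  nil
CALL drawer.setk[k='lu'; v='smajil']
RET  nil
CALL drawer.index[]
RET  [lu, riflufla, slizo]
CALL drawer.setk[k='rislapre'; v='kibriplimp']
RET  nil
CALL exchanger.re[v='-15'; u_from='K'; u_to='C']
RET  -5763/20
CALL drawer.lookup[k='rislapre']
RET  kibriplimp

Answer: {lu=smajil, riflufla=-19976/8541, rislapre=kibriplimp, slizo=hecraple}


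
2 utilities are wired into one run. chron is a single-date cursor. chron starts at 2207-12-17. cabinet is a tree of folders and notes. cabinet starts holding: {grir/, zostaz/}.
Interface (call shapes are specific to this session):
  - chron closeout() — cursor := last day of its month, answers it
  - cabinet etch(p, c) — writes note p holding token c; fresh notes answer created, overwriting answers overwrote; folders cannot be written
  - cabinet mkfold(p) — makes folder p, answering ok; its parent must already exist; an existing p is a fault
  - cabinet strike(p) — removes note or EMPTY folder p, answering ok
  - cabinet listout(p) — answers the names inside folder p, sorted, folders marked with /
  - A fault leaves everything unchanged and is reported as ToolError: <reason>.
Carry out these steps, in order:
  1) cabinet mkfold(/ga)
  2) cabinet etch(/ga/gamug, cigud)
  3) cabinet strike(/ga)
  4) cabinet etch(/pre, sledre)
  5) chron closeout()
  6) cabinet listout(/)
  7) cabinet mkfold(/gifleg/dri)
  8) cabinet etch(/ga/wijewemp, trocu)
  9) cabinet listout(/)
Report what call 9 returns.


Answer: [ga/, grir/, pre, zostaz/]

Derivation:
# cabinet mkfold(p→/ga) : ok
# cabinet etch(p→/ga/gamug, c→cigud) : created
# cabinet strike(p→/ga) : ToolError: not empty
# cabinet etch(p→/pre, c→sledre) : created
# chron closeout() : 2207-12-31
# cabinet listout(p→/) : [ga/, grir/, pre, zostaz/]
# cabinet mkfold(p→/gifleg/dri) : ToolError: no parent
# cabinet etch(p→/ga/wijewemp, c→trocu) : created
# cabinet listout(p→/) : [ga/, grir/, pre, zostaz/]


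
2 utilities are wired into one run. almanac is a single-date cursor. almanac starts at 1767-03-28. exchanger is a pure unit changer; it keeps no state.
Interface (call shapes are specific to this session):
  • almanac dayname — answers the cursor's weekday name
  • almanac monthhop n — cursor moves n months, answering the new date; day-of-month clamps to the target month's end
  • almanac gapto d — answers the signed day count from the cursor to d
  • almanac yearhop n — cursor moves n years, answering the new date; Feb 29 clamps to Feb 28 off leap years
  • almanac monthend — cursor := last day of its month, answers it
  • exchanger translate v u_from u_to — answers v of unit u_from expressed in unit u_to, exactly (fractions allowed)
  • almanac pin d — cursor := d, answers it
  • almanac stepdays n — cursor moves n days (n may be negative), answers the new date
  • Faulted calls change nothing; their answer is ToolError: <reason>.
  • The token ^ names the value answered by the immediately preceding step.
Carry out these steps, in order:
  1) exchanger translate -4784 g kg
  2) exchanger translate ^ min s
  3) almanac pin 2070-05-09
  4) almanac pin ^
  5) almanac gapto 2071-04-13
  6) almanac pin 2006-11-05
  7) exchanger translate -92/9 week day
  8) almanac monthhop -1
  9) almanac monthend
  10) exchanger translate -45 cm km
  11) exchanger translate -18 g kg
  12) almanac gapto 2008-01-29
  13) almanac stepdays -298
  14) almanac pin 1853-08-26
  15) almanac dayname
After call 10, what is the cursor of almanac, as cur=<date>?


! 1. exchanger translate(v=-4784, u_from=g, u_to=kg) : -598/125
! 2. exchanger translate(v=^, u_from=min, u_to=s) : -7176/25
! 3. almanac pin(d=2070-05-09) : 2070-05-09
! 4. almanac pin(d=^) : 2070-05-09
! 5. almanac gapto(d=2071-04-13) : 339
! 6. almanac pin(d=2006-11-05) : 2006-11-05
! 7. exchanger translate(v=-92/9, u_from=week, u_to=day) : -644/9
! 8. almanac monthhop(n=-1) : 2006-10-05
! 9. almanac monthend() : 2006-10-31
! 10. exchanger translate(v=-45, u_from=cm, u_to=km) : -9/20000
! 11. exchanger translate(v=-18, u_from=g, u_to=kg) : -9/500
! 12. almanac gapto(d=2008-01-29) : 455
! 13. almanac stepdays(n=-298) : 2006-01-06
! 14. almanac pin(d=1853-08-26) : 1853-08-26
! 15. almanac dayname() : Friday

Answer: cur=2006-10-31


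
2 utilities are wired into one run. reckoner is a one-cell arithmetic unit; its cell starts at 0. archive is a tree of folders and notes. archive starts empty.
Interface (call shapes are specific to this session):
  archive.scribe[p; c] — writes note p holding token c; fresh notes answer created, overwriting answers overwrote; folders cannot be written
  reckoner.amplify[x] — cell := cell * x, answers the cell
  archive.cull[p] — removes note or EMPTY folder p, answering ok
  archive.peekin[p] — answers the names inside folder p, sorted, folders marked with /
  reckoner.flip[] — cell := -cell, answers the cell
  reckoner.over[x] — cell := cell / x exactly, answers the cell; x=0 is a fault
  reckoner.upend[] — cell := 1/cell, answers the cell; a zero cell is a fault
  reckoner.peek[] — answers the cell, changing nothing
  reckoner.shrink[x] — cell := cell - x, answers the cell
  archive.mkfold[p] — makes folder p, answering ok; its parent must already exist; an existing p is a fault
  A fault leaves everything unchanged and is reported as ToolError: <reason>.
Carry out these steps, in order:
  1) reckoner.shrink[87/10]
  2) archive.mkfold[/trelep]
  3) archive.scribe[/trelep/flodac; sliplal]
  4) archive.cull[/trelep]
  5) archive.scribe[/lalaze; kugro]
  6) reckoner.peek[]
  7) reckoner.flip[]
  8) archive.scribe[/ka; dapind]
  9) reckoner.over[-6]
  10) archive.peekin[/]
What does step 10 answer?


I use shrink using x=87/10, which returns -87/10.
I call mkfold using p=/trelep, — result: ok.
Invoking scribe using p=/trelep/flodac, c=sliplal, giving created.
Calling cull using p=/trelep, which returns ToolError: not empty.
Using scribe using p=/lalaze, c=kugro, and see created.
Then peek(), and get -87/10.
Invoking flip(), which returns 87/10.
Invoking scribe using p=/ka, c=dapind: created.
I try over using x=-6, and see -29/20.
Invoking peekin using p=/, and see [ka, lalaze, trelep/].

Answer: [ka, lalaze, trelep/]


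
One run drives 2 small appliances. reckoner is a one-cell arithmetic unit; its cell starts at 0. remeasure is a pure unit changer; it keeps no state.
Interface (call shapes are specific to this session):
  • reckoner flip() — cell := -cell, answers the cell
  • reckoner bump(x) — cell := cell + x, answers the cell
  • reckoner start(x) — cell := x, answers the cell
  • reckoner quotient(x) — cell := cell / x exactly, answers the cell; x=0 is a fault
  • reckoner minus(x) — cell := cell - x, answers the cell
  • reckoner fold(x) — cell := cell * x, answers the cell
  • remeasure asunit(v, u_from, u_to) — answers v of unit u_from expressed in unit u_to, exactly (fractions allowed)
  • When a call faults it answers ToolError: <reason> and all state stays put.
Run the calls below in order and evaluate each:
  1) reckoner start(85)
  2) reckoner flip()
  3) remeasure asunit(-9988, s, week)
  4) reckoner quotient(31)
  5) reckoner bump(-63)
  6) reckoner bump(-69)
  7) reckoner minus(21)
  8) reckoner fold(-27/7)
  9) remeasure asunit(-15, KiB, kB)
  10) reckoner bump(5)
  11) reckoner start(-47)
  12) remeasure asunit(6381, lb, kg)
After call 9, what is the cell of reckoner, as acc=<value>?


% 1. reckoner start(x: 85) == 85
% 2. reckoner flip() == -85
% 3. remeasure asunit(v: -9988, u_from: s, u_to: week) == -2497/151200
% 4. reckoner quotient(x: 31) == -85/31
% 5. reckoner bump(x: -63) == -2038/31
% 6. reckoner bump(x: -69) == -4177/31
% 7. reckoner minus(x: 21) == -4828/31
% 8. reckoner fold(x: -27/7) == 130356/217
% 9. remeasure asunit(v: -15, u_from: KiB, u_to: kB) == -384/25
% 10. reckoner bump(x: 5) == 131441/217
% 11. reckoner start(x: -47) == -47
% 12. remeasure asunit(v: 6381, u_from: lb, u_to: kg) == 289437291297/100000000

Answer: acc=130356/217
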